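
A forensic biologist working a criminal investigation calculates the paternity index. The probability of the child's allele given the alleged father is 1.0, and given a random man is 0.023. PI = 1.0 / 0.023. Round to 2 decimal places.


Paternity Index calculation:
PI = P(allele|father) / P(allele|random)
PI = 1.0 / 0.023
PI = 43.48

43.48


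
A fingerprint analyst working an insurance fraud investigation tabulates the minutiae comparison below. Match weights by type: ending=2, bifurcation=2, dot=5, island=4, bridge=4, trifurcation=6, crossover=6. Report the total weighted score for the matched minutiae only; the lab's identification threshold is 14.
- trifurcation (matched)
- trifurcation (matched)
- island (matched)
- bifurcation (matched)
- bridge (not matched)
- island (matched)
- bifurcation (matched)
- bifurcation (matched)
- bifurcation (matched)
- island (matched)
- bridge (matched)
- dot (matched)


Weighted minutiae match score:
  trifurcation: matched, +6 (running total 6)
  trifurcation: matched, +6 (running total 12)
  island: matched, +4 (running total 16)
  bifurcation: matched, +2 (running total 18)
  bridge: not matched, +0
  island: matched, +4 (running total 22)
  bifurcation: matched, +2 (running total 24)
  bifurcation: matched, +2 (running total 26)
  bifurcation: matched, +2 (running total 28)
  island: matched, +4 (running total 32)
  bridge: matched, +4 (running total 36)
  dot: matched, +5 (running total 41)
Total score = 41
Threshold = 14; verdict = identification

41


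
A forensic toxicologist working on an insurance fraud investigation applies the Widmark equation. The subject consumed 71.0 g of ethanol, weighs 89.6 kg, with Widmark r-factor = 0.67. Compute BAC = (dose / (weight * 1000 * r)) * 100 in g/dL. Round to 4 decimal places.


Applying the Widmark formula:
BAC = (dose_g / (body_wt * 1000 * r)) * 100
Denominator = 89.6 * 1000 * 0.67 = 60032
BAC = (71.0 / 60032) * 100
BAC = 0.1183 g/dL

0.1183


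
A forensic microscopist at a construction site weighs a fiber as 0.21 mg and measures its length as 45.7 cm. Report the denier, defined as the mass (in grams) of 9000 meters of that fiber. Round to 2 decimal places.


Denier calculation:
Mass in grams = 0.21 mg / 1000 = 0.00021 g
Length in meters = 45.7 cm / 100 = 0.457 m
Linear density = mass / length = 0.00021 / 0.457 = 0.00045952 g/m
Denier = (g/m) * 9000 = 0.00045952 * 9000 = 4.14

4.14


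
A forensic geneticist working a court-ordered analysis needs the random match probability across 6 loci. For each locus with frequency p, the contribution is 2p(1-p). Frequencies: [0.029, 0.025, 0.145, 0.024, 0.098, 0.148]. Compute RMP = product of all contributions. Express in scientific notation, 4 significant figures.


Computing RMP for 6 loci:
Locus 1: 2 * 0.029 * 0.971 = 0.056318
Locus 2: 2 * 0.025 * 0.975 = 0.04875
Locus 3: 2 * 0.145 * 0.855 = 0.24795
Locus 4: 2 * 0.024 * 0.976 = 0.046848
Locus 5: 2 * 0.098 * 0.902 = 0.176792
Locus 6: 2 * 0.148 * 0.852 = 0.252192
RMP = 1.422e-06

1.422e-06


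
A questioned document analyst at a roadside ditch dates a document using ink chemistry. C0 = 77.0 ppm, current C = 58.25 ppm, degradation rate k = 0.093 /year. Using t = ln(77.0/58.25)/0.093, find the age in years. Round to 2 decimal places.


Document age estimation:
C0/C = 77.0 / 58.25 = 1.321888
ln(C0/C) = 0.279061
t = 0.279061 / 0.093 = 3.00 years

3.00


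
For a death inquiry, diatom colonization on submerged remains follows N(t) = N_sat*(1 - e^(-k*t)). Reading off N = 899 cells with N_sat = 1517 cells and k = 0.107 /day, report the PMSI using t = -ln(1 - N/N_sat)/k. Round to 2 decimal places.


PMSI from diatom colonization curve:
N / N_sat = 899 / 1517 = 0.592617
1 - N/N_sat = 0.407383
ln(1 - N/N_sat) = -0.898002
t = -ln(1 - N/N_sat) / k = -(-0.898002) / 0.107 = 8.39 days

8.39


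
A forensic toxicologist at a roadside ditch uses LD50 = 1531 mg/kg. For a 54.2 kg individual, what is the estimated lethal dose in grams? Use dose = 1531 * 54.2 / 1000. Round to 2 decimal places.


Lethal dose calculation:
Lethal dose = LD50 * body_weight / 1000
= 1531 * 54.2 / 1000
= 82980.2 / 1000
= 82.98 g

82.98


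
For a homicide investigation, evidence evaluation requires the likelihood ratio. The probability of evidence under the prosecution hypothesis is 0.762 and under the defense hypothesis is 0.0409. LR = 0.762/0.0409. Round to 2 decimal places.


Likelihood ratio calculation:
LR = P(E|Hp) / P(E|Hd)
LR = 0.762 / 0.0409
LR = 18.63

18.63


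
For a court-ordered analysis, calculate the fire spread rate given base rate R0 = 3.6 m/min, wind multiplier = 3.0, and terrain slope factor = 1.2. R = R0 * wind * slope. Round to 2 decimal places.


Fire spread rate calculation:
R = R0 * wind_factor * slope_factor
= 3.6 * 3.0 * 1.2
= 10.8 * 1.2
= 12.96 m/min

12.96


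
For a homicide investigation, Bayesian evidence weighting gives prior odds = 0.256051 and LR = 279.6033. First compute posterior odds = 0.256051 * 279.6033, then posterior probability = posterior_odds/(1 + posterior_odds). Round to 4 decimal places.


Bayesian evidence evaluation:
Posterior odds = prior_odds * LR = 0.256051 * 279.6033 = 71.5927
Posterior probability = posterior_odds / (1 + posterior_odds)
= 71.5927 / (1 + 71.5927)
= 71.5927 / 72.5927
= 0.9862

0.9862


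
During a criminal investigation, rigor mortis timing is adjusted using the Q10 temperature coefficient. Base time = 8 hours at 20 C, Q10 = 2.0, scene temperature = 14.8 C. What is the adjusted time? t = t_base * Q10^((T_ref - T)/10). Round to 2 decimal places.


Rigor mortis time adjustment:
Exponent = (T_ref - T_actual) / 10 = (20 - 14.8) / 10 = 0.52
Q10 factor = 2.0^0.52 = 1.43396
t_adjusted = 8 * 1.43396 = 11.47 hours

11.47


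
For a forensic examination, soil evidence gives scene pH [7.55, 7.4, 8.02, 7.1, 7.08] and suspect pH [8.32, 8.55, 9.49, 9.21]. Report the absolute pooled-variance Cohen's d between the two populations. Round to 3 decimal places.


Pooled-variance Cohen's d for soil pH comparison:
Scene mean = 37.15 / 5 = 7.43
Suspect mean = 35.57 / 4 = 8.8925
Scene sample variance s_s^2 = 0.1487
Suspect sample variance s_c^2 = 0.300958
Pooled variance = ((n_s-1)*s_s^2 + (n_c-1)*s_c^2) / (n_s + n_c - 2) = 0.213954
Pooled SD = sqrt(0.213954) = 0.462552
Mean difference = -1.4625
|d| = |-1.4625| / 0.462552 = 3.162

3.162


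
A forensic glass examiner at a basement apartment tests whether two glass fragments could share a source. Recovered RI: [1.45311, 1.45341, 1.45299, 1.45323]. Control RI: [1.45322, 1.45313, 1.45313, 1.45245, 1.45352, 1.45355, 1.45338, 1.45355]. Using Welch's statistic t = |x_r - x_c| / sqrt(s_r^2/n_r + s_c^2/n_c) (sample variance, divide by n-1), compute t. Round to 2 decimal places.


Welch's t-criterion for glass RI comparison:
Recovered mean = sum / n_r = 5.81274 / 4 = 1.453185
Control mean = sum / n_c = 11.62593 / 8 = 1.4532413
Recovered sample variance s_r^2 = 3.21e-08
Control sample variance s_c^2 = 1.34127e-07
Welch SE (unpooled) = sqrt(s_r^2/n_r + s_c^2/n_c) = sqrt(8.025e-09 + 1.67658e-08) = sqrt(2.47908e-08) = 0.000157451
|mean_r - mean_c| = 5.625e-05
t = 5.625e-05 / 0.000157451 = 0.36

0.36


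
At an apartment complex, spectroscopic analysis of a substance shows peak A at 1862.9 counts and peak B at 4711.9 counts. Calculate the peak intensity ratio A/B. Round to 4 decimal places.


Spectral peak ratio:
Peak A = 1862.9 counts
Peak B = 4711.9 counts
Ratio = 1862.9 / 4711.9 = 0.3954

0.3954


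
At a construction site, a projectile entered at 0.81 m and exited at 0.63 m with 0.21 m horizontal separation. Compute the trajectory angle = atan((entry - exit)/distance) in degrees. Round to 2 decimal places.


Bullet trajectory angle:
Height difference = 0.81 - 0.63 = 0.18 m
angle = atan(0.18 / 0.21)
angle = atan(0.857143)
angle = 40.60 degrees

40.60


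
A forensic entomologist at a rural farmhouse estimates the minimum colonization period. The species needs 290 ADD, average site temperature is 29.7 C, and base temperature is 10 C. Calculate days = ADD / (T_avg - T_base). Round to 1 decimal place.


Insect development time:
Effective temperature = avg_temp - T_base = 29.7 - 10 = 19.7 C
Days = ADD / effective_temp = 290 / 19.7 = 14.7 days

14.7


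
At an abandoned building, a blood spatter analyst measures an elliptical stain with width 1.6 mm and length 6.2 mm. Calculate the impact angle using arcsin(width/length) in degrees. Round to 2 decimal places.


Blood spatter impact angle calculation:
width / length = 1.6 / 6.2 = 0.258065
angle = arcsin(0.258065)
angle = 14.96 degrees

14.96


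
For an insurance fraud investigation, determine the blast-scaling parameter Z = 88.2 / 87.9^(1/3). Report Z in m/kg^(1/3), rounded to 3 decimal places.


Scaled distance calculation:
W^(1/3) = 87.9^(1/3) = 4.446275
Z = R / W^(1/3) = 88.2 / 4.446275
Z = 19.837 m/kg^(1/3)

19.837


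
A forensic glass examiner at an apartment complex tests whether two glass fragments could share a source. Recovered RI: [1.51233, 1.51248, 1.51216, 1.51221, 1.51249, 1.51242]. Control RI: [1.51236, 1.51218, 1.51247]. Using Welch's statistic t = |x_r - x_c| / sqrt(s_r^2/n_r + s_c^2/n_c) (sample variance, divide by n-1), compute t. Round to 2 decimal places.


Welch's t-criterion for glass RI comparison:
Recovered mean = sum / n_r = 9.07409 / 6 = 1.5123483
Control mean = sum / n_c = 4.53701 / 3 = 1.5123367
Recovered sample variance s_r^2 = 1.94967e-08
Control sample variance s_c^2 = 2.14333e-08
Welch SE (unpooled) = sqrt(s_r^2/n_r + s_c^2/n_c) = sqrt(3.24944e-09 + 7.14444e-09) = sqrt(1.03939e-08) = 0.00010195
|mean_r - mean_c| = 1.16667e-05
t = 1.16667e-05 / 0.00010195 = 0.11

0.11


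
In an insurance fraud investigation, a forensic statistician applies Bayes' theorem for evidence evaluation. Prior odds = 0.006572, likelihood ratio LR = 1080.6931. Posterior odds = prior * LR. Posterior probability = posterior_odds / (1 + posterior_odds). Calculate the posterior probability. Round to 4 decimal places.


Bayesian evidence evaluation:
Posterior odds = prior_odds * LR = 0.006572 * 1080.6931 = 7.102315
Posterior probability = posterior_odds / (1 + posterior_odds)
= 7.102315 / (1 + 7.102315)
= 7.102315 / 8.102315
= 0.8766

0.8766


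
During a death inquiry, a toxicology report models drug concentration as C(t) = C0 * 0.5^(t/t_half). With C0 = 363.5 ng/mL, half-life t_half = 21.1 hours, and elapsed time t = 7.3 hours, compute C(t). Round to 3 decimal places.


Drug concentration decay:
Number of half-lives = t / t_half = 7.3 / 21.1 = 0.345972
Decay factor = 0.5^0.345972 = 0.78677772
C(t) = 363.5 * 0.78677772 = 285.994 ng/mL

285.994


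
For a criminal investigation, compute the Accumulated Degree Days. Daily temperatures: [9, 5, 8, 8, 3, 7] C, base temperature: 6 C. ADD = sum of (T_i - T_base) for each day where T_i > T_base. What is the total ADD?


Computing ADD day by day:
Day 1: max(0, 9 - 6) = 3
Day 2: max(0, 5 - 6) = 0
Day 3: max(0, 8 - 6) = 2
Day 4: max(0, 8 - 6) = 2
Day 5: max(0, 3 - 6) = 0
Day 6: max(0, 7 - 6) = 1
Total ADD = 8

8


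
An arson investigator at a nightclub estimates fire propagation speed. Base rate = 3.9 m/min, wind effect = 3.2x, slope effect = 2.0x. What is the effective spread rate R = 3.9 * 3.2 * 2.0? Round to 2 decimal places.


Fire spread rate calculation:
R = R0 * wind_factor * slope_factor
= 3.9 * 3.2 * 2.0
= 12.48 * 2.0
= 24.96 m/min

24.96


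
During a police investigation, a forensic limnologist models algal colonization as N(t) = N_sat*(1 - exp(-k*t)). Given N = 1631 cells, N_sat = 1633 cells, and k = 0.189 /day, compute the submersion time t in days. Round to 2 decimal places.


PMSI from diatom colonization curve:
N / N_sat = 1631 / 1633 = 0.998775
1 - N/N_sat = 0.001225
ln(1 - N/N_sat) = -6.704814
t = -ln(1 - N/N_sat) / k = -(-6.704814) / 0.189 = 35.48 days

35.48


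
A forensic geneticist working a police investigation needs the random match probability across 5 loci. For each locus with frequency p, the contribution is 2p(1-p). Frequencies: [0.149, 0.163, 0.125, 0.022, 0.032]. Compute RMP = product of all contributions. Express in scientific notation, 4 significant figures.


Computing RMP for 5 loci:
Locus 1: 2 * 0.149 * 0.851 = 0.253598
Locus 2: 2 * 0.163 * 0.837 = 0.272862
Locus 3: 2 * 0.125 * 0.875 = 0.21875
Locus 4: 2 * 0.022 * 0.978 = 0.043032
Locus 5: 2 * 0.032 * 0.968 = 0.061952
RMP = 4.035e-05

4.035e-05


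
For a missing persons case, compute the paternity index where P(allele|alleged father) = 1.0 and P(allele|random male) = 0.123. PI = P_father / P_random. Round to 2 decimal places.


Paternity Index calculation:
PI = P(allele|father) / P(allele|random)
PI = 1.0 / 0.123
PI = 8.13

8.13


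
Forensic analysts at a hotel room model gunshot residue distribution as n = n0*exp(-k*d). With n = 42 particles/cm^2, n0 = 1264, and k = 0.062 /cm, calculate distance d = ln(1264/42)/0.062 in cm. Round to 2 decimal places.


GSR distance calculation:
n0/n = 1264 / 42 = 30.095238
ln(n0/n) = 3.404367
d = 3.404367 / 0.062 = 54.91 cm

54.91


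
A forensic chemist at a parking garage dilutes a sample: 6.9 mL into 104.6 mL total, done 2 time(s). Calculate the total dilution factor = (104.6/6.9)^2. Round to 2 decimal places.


Dilution factor calculation:
Single dilution = V_total / V_sample = 104.6 / 6.9 ≈ 15.15942
Number of dilutions = 2
Total DF = (104.6 / 6.9)^2 (full precision, rounded at the end) = 229.81

229.81


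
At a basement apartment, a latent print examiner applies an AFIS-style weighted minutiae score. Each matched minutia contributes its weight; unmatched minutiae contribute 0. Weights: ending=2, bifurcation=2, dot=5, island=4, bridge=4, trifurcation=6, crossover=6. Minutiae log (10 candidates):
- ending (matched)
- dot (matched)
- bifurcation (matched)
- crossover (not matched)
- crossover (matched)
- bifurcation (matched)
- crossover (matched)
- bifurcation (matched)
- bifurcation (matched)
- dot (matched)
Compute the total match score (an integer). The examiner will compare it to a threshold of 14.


Weighted minutiae match score:
  ending: matched, +2 (running total 2)
  dot: matched, +5 (running total 7)
  bifurcation: matched, +2 (running total 9)
  crossover: not matched, +0
  crossover: matched, +6 (running total 15)
  bifurcation: matched, +2 (running total 17)
  crossover: matched, +6 (running total 23)
  bifurcation: matched, +2 (running total 25)
  bifurcation: matched, +2 (running total 27)
  dot: matched, +5 (running total 32)
Total score = 32
Threshold = 14; verdict = identification

32


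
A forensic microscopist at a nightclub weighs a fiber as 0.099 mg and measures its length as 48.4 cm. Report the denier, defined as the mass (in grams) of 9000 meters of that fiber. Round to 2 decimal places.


Denier calculation:
Mass in grams = 0.099 mg / 1000 = 0.000099 g
Length in meters = 48.4 cm / 100 = 0.484 m
Linear density = mass / length = 0.000099 / 0.484 = 0.00020455 g/m
Denier = (g/m) * 9000 = 0.00020455 * 9000 = 1.84

1.84


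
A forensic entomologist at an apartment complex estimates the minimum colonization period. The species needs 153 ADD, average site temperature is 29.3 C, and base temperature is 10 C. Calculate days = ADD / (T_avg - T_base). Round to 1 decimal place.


Insect development time:
Effective temperature = avg_temp - T_base = 29.3 - 10 = 19.3 C
Days = ADD / effective_temp = 153 / 19.3 = 7.9 days

7.9


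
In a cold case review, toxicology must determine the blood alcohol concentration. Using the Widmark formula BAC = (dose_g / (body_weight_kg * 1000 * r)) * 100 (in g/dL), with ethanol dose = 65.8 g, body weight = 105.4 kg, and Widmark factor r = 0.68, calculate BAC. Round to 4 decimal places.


Applying the Widmark formula:
BAC = (dose_g / (body_wt * 1000 * r)) * 100
Denominator = 105.4 * 1000 * 0.68 = 71672
BAC = (65.8 / 71672) * 100
BAC = 0.0918 g/dL

0.0918


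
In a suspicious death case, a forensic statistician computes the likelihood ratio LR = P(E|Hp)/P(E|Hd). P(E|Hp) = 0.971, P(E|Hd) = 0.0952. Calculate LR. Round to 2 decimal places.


Likelihood ratio calculation:
LR = P(E|Hp) / P(E|Hd)
LR = 0.971 / 0.0952
LR = 10.20

10.20


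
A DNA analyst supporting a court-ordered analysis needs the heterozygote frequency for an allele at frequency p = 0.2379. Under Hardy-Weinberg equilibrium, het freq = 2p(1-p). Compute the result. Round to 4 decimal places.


Hardy-Weinberg heterozygote frequency:
q = 1 - p = 1 - 0.2379 = 0.7621
2pq = 2 * 0.2379 * 0.7621 = 0.3626

0.3626


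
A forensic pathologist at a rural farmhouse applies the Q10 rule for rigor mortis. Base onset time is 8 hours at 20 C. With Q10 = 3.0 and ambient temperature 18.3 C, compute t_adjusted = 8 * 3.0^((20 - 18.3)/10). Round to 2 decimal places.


Rigor mortis time adjustment:
Exponent = (T_ref - T_actual) / 10 = (20 - 18.3) / 10 = 0.17
Q10 factor = 3.0^0.17 = 1.20534
t_adjusted = 8 * 1.20534 = 9.64 hours

9.64


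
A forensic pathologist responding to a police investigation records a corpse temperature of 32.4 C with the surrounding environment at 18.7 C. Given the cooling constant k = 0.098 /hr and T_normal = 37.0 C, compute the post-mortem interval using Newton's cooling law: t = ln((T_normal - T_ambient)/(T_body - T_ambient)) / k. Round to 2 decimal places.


Using Newton's law of cooling:
t = ln((T_normal - T_ambient) / (T_body - T_ambient)) / k
T_normal - T_ambient = 18.3
T_body - T_ambient = 13.7
Ratio = 1.335766
ln(ratio) = 0.289505
t = 0.289505 / 0.098 = 2.95 hours

2.95


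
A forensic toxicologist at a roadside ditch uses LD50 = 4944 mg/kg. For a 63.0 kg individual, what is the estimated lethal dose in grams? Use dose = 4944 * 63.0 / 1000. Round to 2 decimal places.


Lethal dose calculation:
Lethal dose = LD50 * body_weight / 1000
= 4944 * 63.0 / 1000
= 311472 / 1000
= 311.47 g

311.47


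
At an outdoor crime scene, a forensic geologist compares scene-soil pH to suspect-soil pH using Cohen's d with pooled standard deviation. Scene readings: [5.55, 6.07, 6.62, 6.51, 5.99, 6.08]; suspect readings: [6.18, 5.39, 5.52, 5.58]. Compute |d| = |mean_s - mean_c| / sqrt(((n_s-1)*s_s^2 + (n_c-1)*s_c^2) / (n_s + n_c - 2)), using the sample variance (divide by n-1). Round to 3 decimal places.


Pooled-variance Cohen's d for soil pH comparison:
Scene mean = 36.82 / 6 = 6.136667
Suspect mean = 22.67 / 4 = 5.6675
Scene sample variance s_s^2 = 0.149267
Suspect sample variance s_c^2 = 0.123025
Pooled variance = ((n_s-1)*s_s^2 + (n_c-1)*s_c^2) / (n_s + n_c - 2) = 0.139426
Pooled SD = sqrt(0.139426) = 0.373398
Mean difference = 0.469167
|d| = |0.469167| / 0.373398 = 1.256

1.256


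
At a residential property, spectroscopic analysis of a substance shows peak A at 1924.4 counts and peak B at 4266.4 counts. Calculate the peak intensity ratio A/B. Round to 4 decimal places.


Spectral peak ratio:
Peak A = 1924.4 counts
Peak B = 4266.4 counts
Ratio = 1924.4 / 4266.4 = 0.4511

0.4511


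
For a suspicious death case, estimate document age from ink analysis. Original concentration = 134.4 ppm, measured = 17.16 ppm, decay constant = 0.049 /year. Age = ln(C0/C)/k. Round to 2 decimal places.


Document age estimation:
C0/C = 134.4 / 17.16 = 7.832168
ln(C0/C) = 2.058239
t = 2.058239 / 0.049 = 42.00 years

42.00


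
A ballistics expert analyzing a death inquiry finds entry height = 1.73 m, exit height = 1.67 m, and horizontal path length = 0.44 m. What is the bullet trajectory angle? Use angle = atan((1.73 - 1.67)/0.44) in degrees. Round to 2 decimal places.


Bullet trajectory angle:
Height difference = 1.73 - 1.67 = 0.06 m
angle = atan(0.06 / 0.44)
angle = atan(0.136364)
angle = 7.77 degrees

7.77


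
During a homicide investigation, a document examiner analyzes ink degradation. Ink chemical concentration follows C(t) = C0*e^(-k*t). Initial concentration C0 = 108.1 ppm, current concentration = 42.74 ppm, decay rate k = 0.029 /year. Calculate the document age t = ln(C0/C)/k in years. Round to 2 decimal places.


Document age estimation:
C0/C = 108.1 / 42.74 = 2.529247
ln(C0/C) = 0.927922
t = 0.927922 / 0.029 = 32.00 years

32.00


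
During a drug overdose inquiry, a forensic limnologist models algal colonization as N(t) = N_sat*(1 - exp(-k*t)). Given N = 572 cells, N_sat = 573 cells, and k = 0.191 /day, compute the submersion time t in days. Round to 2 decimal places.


PMSI from diatom colonization curve:
N / N_sat = 572 / 573 = 0.998255
1 - N/N_sat = 0.001745
ln(1 - N/N_sat) = -6.351001
t = -ln(1 - N/N_sat) / k = -(-6.351001) / 0.191 = 33.25 days

33.25


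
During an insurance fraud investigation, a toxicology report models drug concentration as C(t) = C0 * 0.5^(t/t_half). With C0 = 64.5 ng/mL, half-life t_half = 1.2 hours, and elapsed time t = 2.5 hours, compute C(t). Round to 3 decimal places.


Drug concentration decay:
Number of half-lives = t / t_half = 2.5 / 1.2 = 2.083333
Decay factor = 0.5^2.083333 = 0.23596863
C(t) = 64.5 * 0.23596863 = 15.220 ng/mL

15.220


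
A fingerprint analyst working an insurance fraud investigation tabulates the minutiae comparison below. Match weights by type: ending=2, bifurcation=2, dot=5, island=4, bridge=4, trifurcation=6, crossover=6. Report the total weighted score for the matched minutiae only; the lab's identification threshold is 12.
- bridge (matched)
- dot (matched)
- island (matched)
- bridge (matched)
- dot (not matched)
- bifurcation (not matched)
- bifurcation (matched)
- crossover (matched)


Weighted minutiae match score:
  bridge: matched, +4 (running total 4)
  dot: matched, +5 (running total 9)
  island: matched, +4 (running total 13)
  bridge: matched, +4 (running total 17)
  dot: not matched, +0
  bifurcation: not matched, +0
  bifurcation: matched, +2 (running total 19)
  crossover: matched, +6 (running total 25)
Total score = 25
Threshold = 12; verdict = identification

25


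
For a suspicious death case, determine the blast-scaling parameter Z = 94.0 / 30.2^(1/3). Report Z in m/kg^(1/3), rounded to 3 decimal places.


Scaled distance calculation:
W^(1/3) = 30.2^(1/3) = 3.114122
Z = R / W^(1/3) = 94.0 / 3.114122
Z = 30.185 m/kg^(1/3)

30.185


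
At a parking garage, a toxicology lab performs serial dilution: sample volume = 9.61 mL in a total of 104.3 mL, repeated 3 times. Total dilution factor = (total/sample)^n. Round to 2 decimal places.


Dilution factor calculation:
Single dilution = V_total / V_sample = 104.3 / 9.61 ≈ 10.853278
Number of dilutions = 3
Total DF = (104.3 / 9.61)^3 (full precision, rounded at the end) = 1278.45

1278.45


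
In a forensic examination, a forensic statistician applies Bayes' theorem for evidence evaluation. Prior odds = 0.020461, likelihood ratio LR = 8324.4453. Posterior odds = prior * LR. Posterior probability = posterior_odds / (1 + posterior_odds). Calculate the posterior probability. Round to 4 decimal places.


Bayesian evidence evaluation:
Posterior odds = prior_odds * LR = 0.020461 * 8324.4453 = 170.3265
Posterior probability = posterior_odds / (1 + posterior_odds)
= 170.3265 / (1 + 170.3265)
= 170.3265 / 171.3265
= 0.9942

0.9942


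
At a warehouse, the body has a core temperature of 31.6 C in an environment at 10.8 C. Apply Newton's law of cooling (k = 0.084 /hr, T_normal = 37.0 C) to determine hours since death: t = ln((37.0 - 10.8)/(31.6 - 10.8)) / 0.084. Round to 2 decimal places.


Using Newton's law of cooling:
t = ln((T_normal - T_ambient) / (T_body - T_ambient)) / k
T_normal - T_ambient = 26.2
T_body - T_ambient = 20.8
Ratio = 1.259615
ln(ratio) = 0.230806
t = 0.230806 / 0.084 = 2.75 hours

2.75


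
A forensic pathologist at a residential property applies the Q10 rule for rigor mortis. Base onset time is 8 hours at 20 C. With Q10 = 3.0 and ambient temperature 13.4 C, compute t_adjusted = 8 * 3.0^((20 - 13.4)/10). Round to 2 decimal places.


Rigor mortis time adjustment:
Exponent = (T_ref - T_actual) / 10 = (20 - 13.4) / 10 = 0.66
Q10 factor = 3.0^0.66 = 2.0649
t_adjusted = 8 * 2.0649 = 16.52 hours

16.52


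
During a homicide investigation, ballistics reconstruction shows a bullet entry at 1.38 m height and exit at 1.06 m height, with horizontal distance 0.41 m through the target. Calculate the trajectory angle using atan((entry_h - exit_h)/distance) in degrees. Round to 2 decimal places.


Bullet trajectory angle:
Height difference = 1.38 - 1.06 = 0.32 m
angle = atan(0.32 / 0.41)
angle = atan(0.780488)
angle = 37.97 degrees

37.97


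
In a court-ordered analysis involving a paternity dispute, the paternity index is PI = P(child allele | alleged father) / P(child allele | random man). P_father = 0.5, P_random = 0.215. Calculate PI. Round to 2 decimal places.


Paternity Index calculation:
PI = P(allele|father) / P(allele|random)
PI = 0.5 / 0.215
PI = 2.33

2.33


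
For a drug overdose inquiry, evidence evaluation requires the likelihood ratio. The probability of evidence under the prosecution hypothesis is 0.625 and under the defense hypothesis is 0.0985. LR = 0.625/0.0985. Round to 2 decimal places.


Likelihood ratio calculation:
LR = P(E|Hp) / P(E|Hd)
LR = 0.625 / 0.0985
LR = 6.35

6.35


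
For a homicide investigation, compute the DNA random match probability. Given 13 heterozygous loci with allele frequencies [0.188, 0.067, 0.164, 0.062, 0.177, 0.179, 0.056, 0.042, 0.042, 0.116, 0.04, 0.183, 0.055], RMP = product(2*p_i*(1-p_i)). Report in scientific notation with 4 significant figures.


Computing RMP for 13 loci:
Locus 1: 2 * 0.188 * 0.812 = 0.305312
Locus 2: 2 * 0.067 * 0.933 = 0.125022
Locus 3: 2 * 0.164 * 0.836 = 0.274208
Locus 4: 2 * 0.062 * 0.938 = 0.116312
Locus 5: 2 * 0.177 * 0.823 = 0.291342
Locus 6: 2 * 0.179 * 0.821 = 0.293918
Locus 7: 2 * 0.056 * 0.944 = 0.105728
Locus 8: 2 * 0.042 * 0.958 = 0.080472
Locus 9: 2 * 0.042 * 0.958 = 0.080472
Locus 10: 2 * 0.116 * 0.884 = 0.205088
Locus 11: 2 * 0.04 * 0.96 = 0.0768
Locus 12: 2 * 0.183 * 0.817 = 0.299022
Locus 13: 2 * 0.055 * 0.945 = 0.10395
RMP = 3.494e-11

3.494e-11


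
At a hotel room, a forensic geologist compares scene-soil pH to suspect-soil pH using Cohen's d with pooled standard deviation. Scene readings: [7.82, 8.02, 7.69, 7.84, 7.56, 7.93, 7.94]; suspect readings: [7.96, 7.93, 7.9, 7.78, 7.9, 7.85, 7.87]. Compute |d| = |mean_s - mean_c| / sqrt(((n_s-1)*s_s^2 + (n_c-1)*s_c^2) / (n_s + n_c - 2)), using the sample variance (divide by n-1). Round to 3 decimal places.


Pooled-variance Cohen's d for soil pH comparison:
Scene mean = 54.8 / 7 = 7.828571
Suspect mean = 55.19 / 7 = 7.884286
Scene sample variance s_s^2 = 0.025148
Suspect sample variance s_c^2 = 0.003429
Pooled variance = ((n_s-1)*s_s^2 + (n_c-1)*s_c^2) / (n_s + n_c - 2) = 0.014288
Pooled SD = sqrt(0.014288) = 0.119532
Mean difference = -0.055714
|d| = |-0.055714| / 0.119532 = 0.466

0.466


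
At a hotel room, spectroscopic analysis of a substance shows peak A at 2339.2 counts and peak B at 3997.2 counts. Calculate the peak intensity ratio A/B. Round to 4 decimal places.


Spectral peak ratio:
Peak A = 2339.2 counts
Peak B = 3997.2 counts
Ratio = 2339.2 / 3997.2 = 0.5852

0.5852


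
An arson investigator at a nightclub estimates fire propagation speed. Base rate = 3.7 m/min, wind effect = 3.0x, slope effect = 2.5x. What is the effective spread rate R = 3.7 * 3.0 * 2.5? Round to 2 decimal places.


Fire spread rate calculation:
R = R0 * wind_factor * slope_factor
= 3.7 * 3.0 * 2.5
= 11.1 * 2.5
= 27.75 m/min

27.75


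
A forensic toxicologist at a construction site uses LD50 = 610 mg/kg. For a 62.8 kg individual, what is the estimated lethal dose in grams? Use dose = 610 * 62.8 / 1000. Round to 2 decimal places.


Lethal dose calculation:
Lethal dose = LD50 * body_weight / 1000
= 610 * 62.8 / 1000
= 38308 / 1000
= 38.31 g

38.31


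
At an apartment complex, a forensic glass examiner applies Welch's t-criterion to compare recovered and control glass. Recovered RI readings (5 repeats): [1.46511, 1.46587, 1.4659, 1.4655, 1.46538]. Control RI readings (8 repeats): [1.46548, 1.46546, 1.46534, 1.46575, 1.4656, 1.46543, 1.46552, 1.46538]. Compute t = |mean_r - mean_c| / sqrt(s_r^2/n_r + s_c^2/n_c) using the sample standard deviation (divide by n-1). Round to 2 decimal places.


Welch's t-criterion for glass RI comparison:
Recovered mean = sum / n_r = 7.32776 / 5 = 1.465552
Control mean = sum / n_c = 11.72396 / 8 = 1.465495
Recovered sample variance s_r^2 = 1.1247e-07
Control sample variance s_c^2 = 1.70857e-08
Welch SE (unpooled) = sqrt(s_r^2/n_r + s_c^2/n_c) = sqrt(2.2494e-08 + 2.13571e-09) = sqrt(2.46297e-08) = 0.000156939
|mean_r - mean_c| = 5.7e-05
t = 5.7e-05 / 0.000156939 = 0.36

0.36


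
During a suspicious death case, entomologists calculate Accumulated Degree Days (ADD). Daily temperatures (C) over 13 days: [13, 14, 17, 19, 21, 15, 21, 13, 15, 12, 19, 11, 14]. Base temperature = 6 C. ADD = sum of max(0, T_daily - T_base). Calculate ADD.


Computing ADD day by day:
Day 1: max(0, 13 - 6) = 7
Day 2: max(0, 14 - 6) = 8
Day 3: max(0, 17 - 6) = 11
Day 4: max(0, 19 - 6) = 13
Day 5: max(0, 21 - 6) = 15
Day 6: max(0, 15 - 6) = 9
Day 7: max(0, 21 - 6) = 15
Day 8: max(0, 13 - 6) = 7
Day 9: max(0, 15 - 6) = 9
Day 10: max(0, 12 - 6) = 6
Day 11: max(0, 19 - 6) = 13
Day 12: max(0, 11 - 6) = 5
Day 13: max(0, 14 - 6) = 8
Total ADD = 126

126


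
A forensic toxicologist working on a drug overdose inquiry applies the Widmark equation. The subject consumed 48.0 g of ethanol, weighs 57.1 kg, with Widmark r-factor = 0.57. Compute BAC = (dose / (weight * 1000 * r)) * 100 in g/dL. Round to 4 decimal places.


Applying the Widmark formula:
BAC = (dose_g / (body_wt * 1000 * r)) * 100
Denominator = 57.1 * 1000 * 0.57 = 32547
BAC = (48.0 / 32547) * 100
BAC = 0.1475 g/dL

0.1475


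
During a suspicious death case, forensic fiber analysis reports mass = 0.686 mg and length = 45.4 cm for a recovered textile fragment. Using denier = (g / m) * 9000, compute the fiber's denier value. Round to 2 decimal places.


Denier calculation:
Mass in grams = 0.686 mg / 1000 = 0.000686 g
Length in meters = 45.4 cm / 100 = 0.454 m
Linear density = mass / length = 0.000686 / 0.454 = 0.00151101 g/m
Denier = (g/m) * 9000 = 0.00151101 * 9000 = 13.60

13.60


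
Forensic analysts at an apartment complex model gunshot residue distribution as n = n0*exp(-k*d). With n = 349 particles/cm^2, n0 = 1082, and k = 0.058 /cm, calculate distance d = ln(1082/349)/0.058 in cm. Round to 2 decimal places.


GSR distance calculation:
n0/n = 1082 / 349 = 3.100287
ln(n0/n) = 1.131495
d = 1.131495 / 0.058 = 19.51 cm

19.51


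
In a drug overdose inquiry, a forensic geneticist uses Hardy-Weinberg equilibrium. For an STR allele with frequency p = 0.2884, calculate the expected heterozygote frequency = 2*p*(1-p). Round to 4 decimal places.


Hardy-Weinberg heterozygote frequency:
q = 1 - p = 1 - 0.2884 = 0.7116
2pq = 2 * 0.2884 * 0.7116 = 0.4105

0.4105


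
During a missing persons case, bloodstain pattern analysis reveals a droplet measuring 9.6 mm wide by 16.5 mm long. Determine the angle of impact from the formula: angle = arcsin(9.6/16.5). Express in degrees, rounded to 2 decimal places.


Blood spatter impact angle calculation:
width / length = 9.6 / 16.5 = 0.581818
angle = arcsin(0.581818)
angle = 35.58 degrees

35.58


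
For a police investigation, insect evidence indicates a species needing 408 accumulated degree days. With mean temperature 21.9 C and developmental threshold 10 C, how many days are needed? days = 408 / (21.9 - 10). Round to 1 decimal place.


Insect development time:
Effective temperature = avg_temp - T_base = 21.9 - 10 = 11.9 C
Days = ADD / effective_temp = 408 / 11.9 = 34.3 days

34.3


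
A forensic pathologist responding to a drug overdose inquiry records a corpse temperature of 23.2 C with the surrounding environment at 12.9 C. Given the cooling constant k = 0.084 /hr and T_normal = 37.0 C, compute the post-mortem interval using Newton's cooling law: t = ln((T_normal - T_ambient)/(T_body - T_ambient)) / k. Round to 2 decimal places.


Using Newton's law of cooling:
t = ln((T_normal - T_ambient) / (T_body - T_ambient)) / k
T_normal - T_ambient = 24.1
T_body - T_ambient = 10.3
Ratio = 2.339806
ln(ratio) = 0.850068
t = 0.850068 / 0.084 = 10.12 hours

10.12


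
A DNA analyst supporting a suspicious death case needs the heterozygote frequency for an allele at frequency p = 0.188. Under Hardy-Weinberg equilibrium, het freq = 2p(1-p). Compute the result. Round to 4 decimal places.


Hardy-Weinberg heterozygote frequency:
q = 1 - p = 1 - 0.188 = 0.812
2pq = 2 * 0.188 * 0.812 = 0.3053

0.3053


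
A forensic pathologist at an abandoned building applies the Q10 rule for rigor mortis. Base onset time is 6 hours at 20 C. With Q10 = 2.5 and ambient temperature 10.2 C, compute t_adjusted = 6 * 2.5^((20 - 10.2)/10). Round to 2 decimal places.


Rigor mortis time adjustment:
Exponent = (T_ref - T_actual) / 10 = (20 - 10.2) / 10 = 0.98
Q10 factor = 2.5^0.98 = 2.4546
t_adjusted = 6 * 2.4546 = 14.73 hours

14.73


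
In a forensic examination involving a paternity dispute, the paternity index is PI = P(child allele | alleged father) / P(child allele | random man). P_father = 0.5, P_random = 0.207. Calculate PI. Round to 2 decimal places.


Paternity Index calculation:
PI = P(allele|father) / P(allele|random)
PI = 0.5 / 0.207
PI = 2.42

2.42


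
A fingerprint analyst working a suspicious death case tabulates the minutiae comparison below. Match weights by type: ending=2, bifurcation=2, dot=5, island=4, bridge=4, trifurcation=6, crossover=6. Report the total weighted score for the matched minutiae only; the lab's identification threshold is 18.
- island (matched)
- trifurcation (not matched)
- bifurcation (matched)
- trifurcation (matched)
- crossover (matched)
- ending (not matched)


Weighted minutiae match score:
  island: matched, +4 (running total 4)
  trifurcation: not matched, +0
  bifurcation: matched, +2 (running total 6)
  trifurcation: matched, +6 (running total 12)
  crossover: matched, +6 (running total 18)
  ending: not matched, +0
Total score = 18
Threshold = 18; verdict = identification

18


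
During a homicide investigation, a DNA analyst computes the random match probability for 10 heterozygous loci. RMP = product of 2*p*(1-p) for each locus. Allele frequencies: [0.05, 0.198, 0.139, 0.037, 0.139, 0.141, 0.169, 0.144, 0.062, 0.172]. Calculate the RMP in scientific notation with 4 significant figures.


Computing RMP for 10 loci:
Locus 1: 2 * 0.05 * 0.95 = 0.095
Locus 2: 2 * 0.198 * 0.802 = 0.317592
Locus 3: 2 * 0.139 * 0.861 = 0.239358
Locus 4: 2 * 0.037 * 0.963 = 0.071262
Locus 5: 2 * 0.139 * 0.861 = 0.239358
Locus 6: 2 * 0.141 * 0.859 = 0.242238
Locus 7: 2 * 0.169 * 0.831 = 0.280878
Locus 8: 2 * 0.144 * 0.856 = 0.246528
Locus 9: 2 * 0.062 * 0.938 = 0.116312
Locus 10: 2 * 0.172 * 0.828 = 0.284832
RMP = 6.845e-08

6.845e-08


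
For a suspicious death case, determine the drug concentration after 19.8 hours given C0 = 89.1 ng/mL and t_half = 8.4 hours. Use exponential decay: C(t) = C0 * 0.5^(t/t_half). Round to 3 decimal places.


Drug concentration decay:
Number of half-lives = t / t_half = 19.8 / 8.4 = 2.357143
Decay factor = 0.5^2.357143 = 0.19517728
C(t) = 89.1 * 0.19517728 = 17.390 ng/mL

17.390


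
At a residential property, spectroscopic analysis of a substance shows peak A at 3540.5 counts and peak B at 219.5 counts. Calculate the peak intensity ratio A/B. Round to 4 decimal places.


Spectral peak ratio:
Peak A = 3540.5 counts
Peak B = 219.5 counts
Ratio = 3540.5 / 219.5 = 16.1298

16.1298


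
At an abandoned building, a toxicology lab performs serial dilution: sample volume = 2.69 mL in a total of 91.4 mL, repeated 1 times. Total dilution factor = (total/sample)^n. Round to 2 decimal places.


Dilution factor calculation:
Single dilution = V_total / V_sample = 91.4 / 2.69 ≈ 33.977695
Number of dilutions = 1
Total DF = (91.4 / 2.69)^1 (full precision, rounded at the end) = 33.98

33.98


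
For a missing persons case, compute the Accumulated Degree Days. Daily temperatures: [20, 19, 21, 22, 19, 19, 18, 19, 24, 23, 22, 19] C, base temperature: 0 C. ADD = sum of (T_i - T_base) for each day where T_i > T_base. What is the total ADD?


Computing ADD day by day:
Day 1: max(0, 20 - 0) = 20
Day 2: max(0, 19 - 0) = 19
Day 3: max(0, 21 - 0) = 21
Day 4: max(0, 22 - 0) = 22
Day 5: max(0, 19 - 0) = 19
Day 6: max(0, 19 - 0) = 19
Day 7: max(0, 18 - 0) = 18
Day 8: max(0, 19 - 0) = 19
Day 9: max(0, 24 - 0) = 24
Day 10: max(0, 23 - 0) = 23
Day 11: max(0, 22 - 0) = 22
Day 12: max(0, 19 - 0) = 19
Total ADD = 245

245


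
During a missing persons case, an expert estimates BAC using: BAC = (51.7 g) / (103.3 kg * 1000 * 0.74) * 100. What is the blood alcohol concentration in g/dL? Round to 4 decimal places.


Applying the Widmark formula:
BAC = (dose_g / (body_wt * 1000 * r)) * 100
Denominator = 103.3 * 1000 * 0.74 = 76442
BAC = (51.7 / 76442) * 100
BAC = 0.0676 g/dL

0.0676


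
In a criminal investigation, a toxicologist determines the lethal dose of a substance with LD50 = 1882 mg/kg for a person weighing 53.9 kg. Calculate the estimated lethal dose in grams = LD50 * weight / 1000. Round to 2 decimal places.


Lethal dose calculation:
Lethal dose = LD50 * body_weight / 1000
= 1882 * 53.9 / 1000
= 101439.8 / 1000
= 101.44 g

101.44


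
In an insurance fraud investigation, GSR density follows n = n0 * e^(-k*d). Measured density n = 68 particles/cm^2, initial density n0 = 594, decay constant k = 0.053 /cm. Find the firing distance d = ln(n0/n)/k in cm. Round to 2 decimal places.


GSR distance calculation:
n0/n = 594 / 68 = 8.735294
ln(n0/n) = 2.167372
d = 2.167372 / 0.053 = 40.89 cm

40.89


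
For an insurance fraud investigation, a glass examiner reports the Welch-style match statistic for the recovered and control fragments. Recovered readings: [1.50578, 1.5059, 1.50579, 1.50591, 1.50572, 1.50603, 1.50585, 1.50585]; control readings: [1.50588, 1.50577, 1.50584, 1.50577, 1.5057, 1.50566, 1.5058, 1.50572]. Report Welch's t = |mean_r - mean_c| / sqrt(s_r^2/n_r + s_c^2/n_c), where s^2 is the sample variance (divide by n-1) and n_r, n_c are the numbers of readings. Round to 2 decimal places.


Welch's t-criterion for glass RI comparison:
Recovered mean = sum / n_r = 12.04683 / 8 = 1.5058537
Control mean = sum / n_c = 12.04614 / 8 = 1.5057675
Recovered sample variance s_r^2 = 9.1125e-09
Control sample variance s_c^2 = 5.33571e-09
Welch SE (unpooled) = sqrt(s_r^2/n_r + s_c^2/n_c) = sqrt(1.13906e-09 + 6.66964e-10) = sqrt(1.80602e-09) = 4.24973e-05
|mean_r - mean_c| = 8.625e-05
t = 8.625e-05 / 4.24973e-05 = 2.03

2.03


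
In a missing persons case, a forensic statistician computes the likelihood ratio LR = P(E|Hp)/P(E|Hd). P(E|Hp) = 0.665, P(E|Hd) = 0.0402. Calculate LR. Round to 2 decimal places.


Likelihood ratio calculation:
LR = P(E|Hp) / P(E|Hd)
LR = 0.665 / 0.0402
LR = 16.54

16.54


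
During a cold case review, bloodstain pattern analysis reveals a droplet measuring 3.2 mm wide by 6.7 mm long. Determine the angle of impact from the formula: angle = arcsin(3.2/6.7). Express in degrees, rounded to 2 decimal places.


Blood spatter impact angle calculation:
width / length = 3.2 / 6.7 = 0.477612
angle = arcsin(0.477612)
angle = 28.53 degrees

28.53


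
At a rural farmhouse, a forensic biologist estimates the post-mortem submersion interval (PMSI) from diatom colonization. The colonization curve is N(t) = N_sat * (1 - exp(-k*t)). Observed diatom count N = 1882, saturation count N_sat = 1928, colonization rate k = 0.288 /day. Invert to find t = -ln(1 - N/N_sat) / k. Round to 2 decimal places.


PMSI from diatom colonization curve:
N / N_sat = 1882 / 1928 = 0.976141
1 - N/N_sat = 0.023859
ln(1 - N/N_sat) = -3.735594
t = -ln(1 - N/N_sat) / k = -(-3.735594) / 0.288 = 12.97 days

12.97


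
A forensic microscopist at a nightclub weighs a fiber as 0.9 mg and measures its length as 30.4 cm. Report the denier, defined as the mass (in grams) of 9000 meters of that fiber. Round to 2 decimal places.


Denier calculation:
Mass in grams = 0.9 mg / 1000 = 0.0009 g
Length in meters = 30.4 cm / 100 = 0.304 m
Linear density = mass / length = 0.0009 / 0.304 = 0.00296053 g/m
Denier = (g/m) * 9000 = 0.00296053 * 9000 = 26.64

26.64
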